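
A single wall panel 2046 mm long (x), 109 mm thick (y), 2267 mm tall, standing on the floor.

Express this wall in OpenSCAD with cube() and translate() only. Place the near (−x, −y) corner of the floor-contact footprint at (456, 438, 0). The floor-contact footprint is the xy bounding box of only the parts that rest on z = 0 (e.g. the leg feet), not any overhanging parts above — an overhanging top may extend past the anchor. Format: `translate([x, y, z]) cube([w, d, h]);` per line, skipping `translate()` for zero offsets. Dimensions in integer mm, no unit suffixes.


translate([456, 438, 0]) cube([2046, 109, 2267]);


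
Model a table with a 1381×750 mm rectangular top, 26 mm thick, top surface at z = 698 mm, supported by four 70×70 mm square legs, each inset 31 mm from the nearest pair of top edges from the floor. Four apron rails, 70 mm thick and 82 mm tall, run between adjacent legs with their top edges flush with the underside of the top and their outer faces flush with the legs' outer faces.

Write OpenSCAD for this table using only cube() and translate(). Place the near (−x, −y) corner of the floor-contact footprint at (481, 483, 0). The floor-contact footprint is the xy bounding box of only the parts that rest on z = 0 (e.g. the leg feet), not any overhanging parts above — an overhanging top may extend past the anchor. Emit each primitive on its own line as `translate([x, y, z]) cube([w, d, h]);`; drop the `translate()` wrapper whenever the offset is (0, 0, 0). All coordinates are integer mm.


translate([450, 452, 672]) cube([1381, 750, 26]);
translate([481, 483, 0]) cube([70, 70, 672]);
translate([1730, 483, 0]) cube([70, 70, 672]);
translate([481, 1101, 0]) cube([70, 70, 672]);
translate([1730, 1101, 0]) cube([70, 70, 672]);
translate([551, 483, 590]) cube([1179, 70, 82]);
translate([551, 1101, 590]) cube([1179, 70, 82]);
translate([481, 553, 590]) cube([70, 548, 82]);
translate([1730, 553, 590]) cube([70, 548, 82]);


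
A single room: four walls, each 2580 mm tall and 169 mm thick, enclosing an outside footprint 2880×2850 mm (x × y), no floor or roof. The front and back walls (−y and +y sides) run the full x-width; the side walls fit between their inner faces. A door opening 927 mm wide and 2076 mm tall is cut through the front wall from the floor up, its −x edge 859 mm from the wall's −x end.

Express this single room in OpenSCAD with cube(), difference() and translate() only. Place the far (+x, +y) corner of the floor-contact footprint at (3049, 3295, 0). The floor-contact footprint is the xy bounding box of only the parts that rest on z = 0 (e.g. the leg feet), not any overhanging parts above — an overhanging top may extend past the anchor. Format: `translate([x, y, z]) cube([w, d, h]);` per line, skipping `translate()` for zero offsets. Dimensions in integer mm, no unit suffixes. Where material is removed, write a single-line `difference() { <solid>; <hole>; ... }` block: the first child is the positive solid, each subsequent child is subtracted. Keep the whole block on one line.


difference() { translate([169, 445, 0]) cube([2880, 169, 2580]); translate([1028, 445, 0]) cube([927, 169, 2076]); }
translate([169, 3126, 0]) cube([2880, 169, 2580]);
translate([169, 614, 0]) cube([169, 2512, 2580]);
translate([2880, 614, 0]) cube([169, 2512, 2580]);


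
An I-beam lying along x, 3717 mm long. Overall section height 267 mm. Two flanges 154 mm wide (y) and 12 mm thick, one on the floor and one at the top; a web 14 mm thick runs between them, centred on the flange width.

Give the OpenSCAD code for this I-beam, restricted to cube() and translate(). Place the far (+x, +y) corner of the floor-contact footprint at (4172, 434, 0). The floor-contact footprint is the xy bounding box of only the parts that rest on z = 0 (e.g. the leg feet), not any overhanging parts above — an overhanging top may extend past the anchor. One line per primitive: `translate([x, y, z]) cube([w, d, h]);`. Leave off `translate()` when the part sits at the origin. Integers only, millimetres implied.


translate([455, 280, 0]) cube([3717, 154, 12]);
translate([455, 350, 12]) cube([3717, 14, 243]);
translate([455, 280, 255]) cube([3717, 154, 12]);


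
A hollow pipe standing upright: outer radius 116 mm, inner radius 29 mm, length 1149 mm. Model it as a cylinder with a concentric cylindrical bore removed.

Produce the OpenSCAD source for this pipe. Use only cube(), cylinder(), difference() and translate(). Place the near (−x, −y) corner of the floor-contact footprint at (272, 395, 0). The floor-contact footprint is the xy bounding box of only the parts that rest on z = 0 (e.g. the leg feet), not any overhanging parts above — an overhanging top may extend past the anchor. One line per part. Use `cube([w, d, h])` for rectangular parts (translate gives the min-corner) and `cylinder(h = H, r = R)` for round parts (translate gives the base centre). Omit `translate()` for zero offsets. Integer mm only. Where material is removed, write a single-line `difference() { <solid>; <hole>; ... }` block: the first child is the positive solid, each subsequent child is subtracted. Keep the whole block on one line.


difference() { translate([388, 511, 0]) cylinder(h = 1149, r = 116); translate([388, 511, 0]) cylinder(h = 1149, r = 29); }


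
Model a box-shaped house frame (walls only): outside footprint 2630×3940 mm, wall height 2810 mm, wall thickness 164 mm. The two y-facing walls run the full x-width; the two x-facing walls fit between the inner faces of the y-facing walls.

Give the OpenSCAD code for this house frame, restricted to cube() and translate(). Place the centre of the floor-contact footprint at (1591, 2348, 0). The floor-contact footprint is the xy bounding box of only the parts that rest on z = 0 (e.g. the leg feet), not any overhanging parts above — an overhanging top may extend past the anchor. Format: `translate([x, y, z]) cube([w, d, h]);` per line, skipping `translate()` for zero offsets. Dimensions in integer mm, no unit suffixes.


translate([276, 378, 0]) cube([2630, 164, 2810]);
translate([276, 4154, 0]) cube([2630, 164, 2810]);
translate([276, 542, 0]) cube([164, 3612, 2810]);
translate([2742, 542, 0]) cube([164, 3612, 2810]);


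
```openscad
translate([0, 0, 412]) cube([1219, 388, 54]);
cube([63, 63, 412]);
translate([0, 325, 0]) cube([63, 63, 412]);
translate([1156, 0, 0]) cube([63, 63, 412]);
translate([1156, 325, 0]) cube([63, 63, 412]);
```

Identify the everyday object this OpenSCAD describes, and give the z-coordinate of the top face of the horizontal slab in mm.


A bench. The seat-top height is 466 mm.

A long slab on four corner posts — a bench. The slab sits at z = 412 with thickness 54, so the top is 412 + 54 = 466 mm.


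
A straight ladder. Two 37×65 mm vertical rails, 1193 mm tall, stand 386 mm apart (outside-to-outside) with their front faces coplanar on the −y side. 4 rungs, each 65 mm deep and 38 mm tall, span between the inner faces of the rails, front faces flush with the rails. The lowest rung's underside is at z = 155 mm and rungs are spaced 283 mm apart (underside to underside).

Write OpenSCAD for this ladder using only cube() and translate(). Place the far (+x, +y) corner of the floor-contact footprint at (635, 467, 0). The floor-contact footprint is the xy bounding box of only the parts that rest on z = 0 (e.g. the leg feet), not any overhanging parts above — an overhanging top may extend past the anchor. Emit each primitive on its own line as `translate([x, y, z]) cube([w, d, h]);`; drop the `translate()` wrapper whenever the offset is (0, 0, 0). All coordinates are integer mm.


// rung span = 386 - 2*37 = 312
// rung[k] z = 155 + k*283
translate([249, 402, 0]) cube([37, 65, 1193]);
translate([598, 402, 0]) cube([37, 65, 1193]);
translate([286, 402, 155]) cube([312, 65, 38]);
translate([286, 402, 438]) cube([312, 65, 38]);
translate([286, 402, 721]) cube([312, 65, 38]);
translate([286, 402, 1004]) cube([312, 65, 38]);


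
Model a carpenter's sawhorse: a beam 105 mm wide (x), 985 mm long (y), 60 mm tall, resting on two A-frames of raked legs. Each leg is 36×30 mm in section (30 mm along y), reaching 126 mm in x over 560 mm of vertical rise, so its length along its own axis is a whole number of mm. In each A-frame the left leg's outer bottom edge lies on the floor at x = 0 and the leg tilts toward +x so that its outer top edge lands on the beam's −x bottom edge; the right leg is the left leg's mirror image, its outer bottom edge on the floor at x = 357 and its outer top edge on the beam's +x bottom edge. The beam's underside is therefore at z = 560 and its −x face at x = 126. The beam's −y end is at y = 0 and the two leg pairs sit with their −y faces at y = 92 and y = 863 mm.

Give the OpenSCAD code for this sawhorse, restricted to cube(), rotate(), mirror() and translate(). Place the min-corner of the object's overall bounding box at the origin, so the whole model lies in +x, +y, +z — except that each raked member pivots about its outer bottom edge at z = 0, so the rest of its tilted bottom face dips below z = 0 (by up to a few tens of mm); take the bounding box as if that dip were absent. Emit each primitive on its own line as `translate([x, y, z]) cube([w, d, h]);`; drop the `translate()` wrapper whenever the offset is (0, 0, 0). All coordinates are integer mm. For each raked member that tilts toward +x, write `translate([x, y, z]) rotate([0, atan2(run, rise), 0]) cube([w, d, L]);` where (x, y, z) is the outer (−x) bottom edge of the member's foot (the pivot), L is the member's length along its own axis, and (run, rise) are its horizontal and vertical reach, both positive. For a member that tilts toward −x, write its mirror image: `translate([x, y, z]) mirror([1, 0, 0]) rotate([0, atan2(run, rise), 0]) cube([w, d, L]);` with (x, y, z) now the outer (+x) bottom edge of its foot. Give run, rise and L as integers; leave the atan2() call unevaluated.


translate([126, 0, 560]) cube([105, 985, 60]);
translate([0, 92, 0]) rotate([0, atan2(126, 560), 0]) cube([36, 30, 574]);
translate([357, 92, 0]) mirror([1, 0, 0]) rotate([0, atan2(126, 560), 0]) cube([36, 30, 574]);
translate([0, 863, 0]) rotate([0, atan2(126, 560), 0]) cube([36, 30, 574]);
translate([357, 863, 0]) mirror([1, 0, 0]) rotate([0, atan2(126, 560), 0]) cube([36, 30, 574]);


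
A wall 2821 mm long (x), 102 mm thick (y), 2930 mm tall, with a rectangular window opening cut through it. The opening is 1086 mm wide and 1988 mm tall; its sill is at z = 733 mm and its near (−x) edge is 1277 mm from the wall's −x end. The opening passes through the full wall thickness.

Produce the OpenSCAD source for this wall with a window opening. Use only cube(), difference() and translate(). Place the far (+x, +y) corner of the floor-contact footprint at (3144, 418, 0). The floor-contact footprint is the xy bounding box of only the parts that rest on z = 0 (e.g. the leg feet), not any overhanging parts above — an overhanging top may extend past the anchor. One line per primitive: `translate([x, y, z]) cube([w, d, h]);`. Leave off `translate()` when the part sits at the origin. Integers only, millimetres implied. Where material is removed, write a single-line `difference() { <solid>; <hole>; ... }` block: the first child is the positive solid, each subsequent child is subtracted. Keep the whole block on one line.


difference() { translate([323, 316, 0]) cube([2821, 102, 2930]); translate([1600, 316, 733]) cube([1086, 102, 1988]); }


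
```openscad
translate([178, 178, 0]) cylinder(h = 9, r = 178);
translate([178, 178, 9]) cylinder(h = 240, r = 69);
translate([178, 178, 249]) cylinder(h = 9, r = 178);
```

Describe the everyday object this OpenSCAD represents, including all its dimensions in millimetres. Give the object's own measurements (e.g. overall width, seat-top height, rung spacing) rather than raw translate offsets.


A spool: two coaxial disc flanges of radius 178 mm and thickness 9 mm, joined by a core cylinder of radius 69 mm and height 240 mm. The lower flange rests on z = 0 and the three cylinders share a vertical axis.


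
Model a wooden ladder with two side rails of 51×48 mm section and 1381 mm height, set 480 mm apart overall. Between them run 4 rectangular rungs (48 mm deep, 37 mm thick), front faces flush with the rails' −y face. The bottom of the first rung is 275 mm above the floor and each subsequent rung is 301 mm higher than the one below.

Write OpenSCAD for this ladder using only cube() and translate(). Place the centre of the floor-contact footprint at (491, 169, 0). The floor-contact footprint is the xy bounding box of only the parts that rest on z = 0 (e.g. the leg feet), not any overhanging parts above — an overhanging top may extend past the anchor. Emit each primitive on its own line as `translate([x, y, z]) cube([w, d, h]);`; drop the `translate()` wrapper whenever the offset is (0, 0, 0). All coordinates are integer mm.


// rung span = 480 - 2*51 = 378
// rung[k] z = 275 + k*301
translate([251, 145, 0]) cube([51, 48, 1381]);
translate([680, 145, 0]) cube([51, 48, 1381]);
translate([302, 145, 275]) cube([378, 48, 37]);
translate([302, 145, 576]) cube([378, 48, 37]);
translate([302, 145, 877]) cube([378, 48, 37]);
translate([302, 145, 1178]) cube([378, 48, 37]);


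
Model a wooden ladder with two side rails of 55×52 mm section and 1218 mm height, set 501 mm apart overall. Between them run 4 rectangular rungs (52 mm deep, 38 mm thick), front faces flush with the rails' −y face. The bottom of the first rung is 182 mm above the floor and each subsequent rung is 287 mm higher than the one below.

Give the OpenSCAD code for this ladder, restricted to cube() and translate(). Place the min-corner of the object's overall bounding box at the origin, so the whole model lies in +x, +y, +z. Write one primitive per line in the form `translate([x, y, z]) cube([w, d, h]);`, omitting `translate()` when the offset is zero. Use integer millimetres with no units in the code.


// rung span = 501 - 2*55 = 391
// rung[k] z = 182 + k*287
cube([55, 52, 1218]);
translate([446, 0, 0]) cube([55, 52, 1218]);
translate([55, 0, 182]) cube([391, 52, 38]);
translate([55, 0, 469]) cube([391, 52, 38]);
translate([55, 0, 756]) cube([391, 52, 38]);
translate([55, 0, 1043]) cube([391, 52, 38]);


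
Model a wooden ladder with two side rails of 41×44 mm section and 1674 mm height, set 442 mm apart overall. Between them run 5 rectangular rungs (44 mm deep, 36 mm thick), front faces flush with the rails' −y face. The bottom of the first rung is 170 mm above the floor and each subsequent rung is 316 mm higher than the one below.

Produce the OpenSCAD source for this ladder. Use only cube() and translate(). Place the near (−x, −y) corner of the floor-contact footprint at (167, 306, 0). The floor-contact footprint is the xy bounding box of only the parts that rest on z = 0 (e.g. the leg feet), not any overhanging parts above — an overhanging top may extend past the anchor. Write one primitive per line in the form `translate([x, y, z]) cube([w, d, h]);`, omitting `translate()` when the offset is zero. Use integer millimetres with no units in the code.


// rung span = 442 - 2*41 = 360
// rung[k] z = 170 + k*316
translate([167, 306, 0]) cube([41, 44, 1674]);
translate([568, 306, 0]) cube([41, 44, 1674]);
translate([208, 306, 170]) cube([360, 44, 36]);
translate([208, 306, 486]) cube([360, 44, 36]);
translate([208, 306, 802]) cube([360, 44, 36]);
translate([208, 306, 1118]) cube([360, 44, 36]);
translate([208, 306, 1434]) cube([360, 44, 36]);


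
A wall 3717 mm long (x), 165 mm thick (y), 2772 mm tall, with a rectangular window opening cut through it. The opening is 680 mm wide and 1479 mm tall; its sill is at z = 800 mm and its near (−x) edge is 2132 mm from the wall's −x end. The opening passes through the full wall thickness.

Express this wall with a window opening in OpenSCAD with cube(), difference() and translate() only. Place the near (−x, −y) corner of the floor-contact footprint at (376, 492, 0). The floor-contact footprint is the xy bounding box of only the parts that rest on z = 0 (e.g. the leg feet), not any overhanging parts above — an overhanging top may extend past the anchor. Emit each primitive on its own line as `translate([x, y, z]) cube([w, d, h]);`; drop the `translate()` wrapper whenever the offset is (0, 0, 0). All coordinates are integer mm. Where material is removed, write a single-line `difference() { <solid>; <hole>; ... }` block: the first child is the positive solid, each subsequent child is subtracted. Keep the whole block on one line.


difference() { translate([376, 492, 0]) cube([3717, 165, 2772]); translate([2508, 492, 800]) cube([680, 165, 1479]); }


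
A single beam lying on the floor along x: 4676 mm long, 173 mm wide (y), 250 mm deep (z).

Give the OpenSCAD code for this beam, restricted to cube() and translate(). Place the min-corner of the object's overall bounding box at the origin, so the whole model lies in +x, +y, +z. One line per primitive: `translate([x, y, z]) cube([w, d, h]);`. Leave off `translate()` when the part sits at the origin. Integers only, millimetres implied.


cube([4676, 173, 250]);


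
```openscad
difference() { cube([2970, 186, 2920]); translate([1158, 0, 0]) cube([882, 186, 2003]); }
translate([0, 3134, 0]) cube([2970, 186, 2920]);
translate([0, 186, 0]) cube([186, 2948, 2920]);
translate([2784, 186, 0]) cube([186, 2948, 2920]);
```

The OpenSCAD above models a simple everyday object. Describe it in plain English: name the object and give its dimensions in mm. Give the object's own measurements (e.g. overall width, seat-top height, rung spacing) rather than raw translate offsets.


A single room: four walls, each 2920 mm tall and 186 mm thick, enclosing an outside footprint 2970×3320 mm (x × y), no floor or roof. The front and back walls (−y and +y sides) run the full x-width; the side walls fit between their inner faces. A door opening 882 mm wide and 2003 mm tall is cut through the front wall from the floor up, its −x edge 1158 mm from the wall's −x end.


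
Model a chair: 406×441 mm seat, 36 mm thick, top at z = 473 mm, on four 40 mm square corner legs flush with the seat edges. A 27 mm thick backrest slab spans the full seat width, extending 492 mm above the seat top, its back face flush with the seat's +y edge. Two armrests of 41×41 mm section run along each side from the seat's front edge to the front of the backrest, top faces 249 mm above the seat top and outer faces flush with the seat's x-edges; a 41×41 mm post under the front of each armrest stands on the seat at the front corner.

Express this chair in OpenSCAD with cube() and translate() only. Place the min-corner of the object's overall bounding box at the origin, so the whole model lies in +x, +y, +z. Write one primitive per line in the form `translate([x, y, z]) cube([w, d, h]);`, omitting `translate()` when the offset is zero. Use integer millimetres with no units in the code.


// leg_h = 473 - 36 = 437
// arm post h = 249 - 41 = 208
translate([0, 0, 437]) cube([406, 441, 36]);
cube([40, 40, 437]);
translate([366, 0, 0]) cube([40, 40, 437]);
translate([0, 401, 0]) cube([40, 40, 437]);
translate([366, 401, 0]) cube([40, 40, 437]);
translate([0, 414, 473]) cube([406, 27, 492]);
translate([0, 0, 681]) cube([41, 414, 41]);
translate([365, 0, 681]) cube([41, 414, 41]);
translate([0, 0, 473]) cube([41, 41, 208]);
translate([365, 0, 473]) cube([41, 41, 208]);


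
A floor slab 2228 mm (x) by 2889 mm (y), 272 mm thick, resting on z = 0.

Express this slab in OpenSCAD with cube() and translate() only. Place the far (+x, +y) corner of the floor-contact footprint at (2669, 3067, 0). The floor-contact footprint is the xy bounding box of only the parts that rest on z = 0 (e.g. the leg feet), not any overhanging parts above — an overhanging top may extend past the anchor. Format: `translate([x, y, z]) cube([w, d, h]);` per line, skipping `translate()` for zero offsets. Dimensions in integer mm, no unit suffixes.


translate([441, 178, 0]) cube([2228, 2889, 272]);


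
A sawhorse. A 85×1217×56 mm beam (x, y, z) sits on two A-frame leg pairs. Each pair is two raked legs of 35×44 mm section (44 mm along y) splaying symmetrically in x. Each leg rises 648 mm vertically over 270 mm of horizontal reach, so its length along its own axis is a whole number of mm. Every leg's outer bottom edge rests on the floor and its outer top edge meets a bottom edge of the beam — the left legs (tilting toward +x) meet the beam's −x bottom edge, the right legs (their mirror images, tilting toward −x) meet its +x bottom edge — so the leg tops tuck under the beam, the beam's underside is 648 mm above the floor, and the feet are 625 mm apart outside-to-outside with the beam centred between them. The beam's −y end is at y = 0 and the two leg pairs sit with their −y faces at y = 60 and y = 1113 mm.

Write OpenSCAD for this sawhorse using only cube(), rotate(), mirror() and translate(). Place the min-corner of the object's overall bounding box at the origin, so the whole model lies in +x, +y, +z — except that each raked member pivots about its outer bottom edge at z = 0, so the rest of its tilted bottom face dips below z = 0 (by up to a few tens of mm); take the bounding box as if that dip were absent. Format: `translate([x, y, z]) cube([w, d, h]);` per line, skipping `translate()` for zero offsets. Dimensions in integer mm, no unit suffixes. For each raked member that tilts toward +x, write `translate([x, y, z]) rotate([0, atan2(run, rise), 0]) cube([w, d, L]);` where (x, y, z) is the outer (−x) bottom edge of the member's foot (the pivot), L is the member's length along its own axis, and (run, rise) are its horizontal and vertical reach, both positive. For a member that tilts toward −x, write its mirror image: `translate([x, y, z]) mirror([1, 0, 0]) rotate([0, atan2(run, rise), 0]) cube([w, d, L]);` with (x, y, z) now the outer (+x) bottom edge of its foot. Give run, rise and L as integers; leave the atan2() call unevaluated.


// leg length = √(270² + 648²) = 702
// right-leg outer foot x = 2·270 + 85 = 625
// beam min-corner = (270, 0, 648)
translate([270, 0, 648]) cube([85, 1217, 56]);
translate([0, 60, 0]) rotate([0, atan2(270, 648), 0]) cube([35, 44, 702]);
translate([625, 60, 0]) mirror([1, 0, 0]) rotate([0, atan2(270, 648), 0]) cube([35, 44, 702]);
translate([0, 1113, 0]) rotate([0, atan2(270, 648), 0]) cube([35, 44, 702]);
translate([625, 1113, 0]) mirror([1, 0, 0]) rotate([0, atan2(270, 648), 0]) cube([35, 44, 702]);


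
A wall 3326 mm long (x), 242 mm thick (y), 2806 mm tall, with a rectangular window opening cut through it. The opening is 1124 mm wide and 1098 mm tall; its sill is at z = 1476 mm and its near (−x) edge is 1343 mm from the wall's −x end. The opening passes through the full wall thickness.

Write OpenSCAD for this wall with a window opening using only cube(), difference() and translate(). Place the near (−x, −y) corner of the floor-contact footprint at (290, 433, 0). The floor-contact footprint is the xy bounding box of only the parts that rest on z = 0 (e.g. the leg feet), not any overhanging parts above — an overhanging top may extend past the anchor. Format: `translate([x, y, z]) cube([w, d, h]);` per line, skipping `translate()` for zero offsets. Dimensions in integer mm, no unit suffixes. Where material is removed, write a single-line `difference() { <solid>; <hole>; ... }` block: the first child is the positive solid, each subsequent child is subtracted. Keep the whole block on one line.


difference() { translate([290, 433, 0]) cube([3326, 242, 2806]); translate([1633, 433, 1476]) cube([1124, 242, 1098]); }


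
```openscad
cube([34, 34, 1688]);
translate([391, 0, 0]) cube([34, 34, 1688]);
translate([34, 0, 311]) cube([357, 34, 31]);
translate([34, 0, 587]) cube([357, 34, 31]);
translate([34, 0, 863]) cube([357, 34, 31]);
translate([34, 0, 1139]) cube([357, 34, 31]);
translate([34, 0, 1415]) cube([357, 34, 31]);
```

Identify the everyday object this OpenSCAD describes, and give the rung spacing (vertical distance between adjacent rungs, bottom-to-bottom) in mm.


A ladder. The rung spacing is 276 mm.

Two tall 34×34 posts with 5 short bars between them — a ladder. Adjacent rungs sit at z = 311 and z = 587, so the spacing is 587 − 311 = 276 mm.


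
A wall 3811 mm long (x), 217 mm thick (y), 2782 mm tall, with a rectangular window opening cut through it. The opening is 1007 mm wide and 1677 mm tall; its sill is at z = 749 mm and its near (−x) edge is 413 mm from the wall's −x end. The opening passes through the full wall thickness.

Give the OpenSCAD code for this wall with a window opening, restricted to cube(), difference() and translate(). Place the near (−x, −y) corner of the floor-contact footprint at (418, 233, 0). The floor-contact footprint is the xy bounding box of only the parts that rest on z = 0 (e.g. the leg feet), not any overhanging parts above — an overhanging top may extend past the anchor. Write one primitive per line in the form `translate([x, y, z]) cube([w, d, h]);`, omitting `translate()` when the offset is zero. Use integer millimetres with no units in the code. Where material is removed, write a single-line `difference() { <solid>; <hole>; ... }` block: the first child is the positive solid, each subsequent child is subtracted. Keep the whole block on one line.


difference() { translate([418, 233, 0]) cube([3811, 217, 2782]); translate([831, 233, 749]) cube([1007, 217, 1677]); }


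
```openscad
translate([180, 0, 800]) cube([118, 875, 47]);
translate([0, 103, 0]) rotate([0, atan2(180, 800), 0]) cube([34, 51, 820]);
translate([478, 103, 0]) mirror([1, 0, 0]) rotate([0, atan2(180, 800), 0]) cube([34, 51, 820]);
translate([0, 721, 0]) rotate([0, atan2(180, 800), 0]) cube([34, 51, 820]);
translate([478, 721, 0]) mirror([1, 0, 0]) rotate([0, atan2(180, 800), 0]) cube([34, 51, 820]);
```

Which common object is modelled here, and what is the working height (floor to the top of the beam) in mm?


A sawhorse. The overall height is 847 mm.

A beam across two mirrored pairs of raked legs — a sawhorse. The beam's underside is at z = 800 (matching the legs' vertical rise in atan2(180, 800)) and the beam is 47 mm tall, so its top is at 800 + 47 = 847 mm. The raked legs top out at the beam's underside, so that is the highest point.


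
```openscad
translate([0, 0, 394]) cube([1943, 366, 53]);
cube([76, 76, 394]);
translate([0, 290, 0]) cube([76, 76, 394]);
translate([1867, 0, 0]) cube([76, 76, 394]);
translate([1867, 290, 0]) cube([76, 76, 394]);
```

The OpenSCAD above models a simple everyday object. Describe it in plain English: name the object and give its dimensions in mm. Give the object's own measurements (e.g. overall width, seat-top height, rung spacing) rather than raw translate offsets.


A long wooden bench with a 1943 mm (x) × 366 mm (y) seat, 53 mm thick, its top surface 447 mm above the floor. Four 76 mm square legs at the seat corners, flush with the edges, run from z = 0 to the seat underside.


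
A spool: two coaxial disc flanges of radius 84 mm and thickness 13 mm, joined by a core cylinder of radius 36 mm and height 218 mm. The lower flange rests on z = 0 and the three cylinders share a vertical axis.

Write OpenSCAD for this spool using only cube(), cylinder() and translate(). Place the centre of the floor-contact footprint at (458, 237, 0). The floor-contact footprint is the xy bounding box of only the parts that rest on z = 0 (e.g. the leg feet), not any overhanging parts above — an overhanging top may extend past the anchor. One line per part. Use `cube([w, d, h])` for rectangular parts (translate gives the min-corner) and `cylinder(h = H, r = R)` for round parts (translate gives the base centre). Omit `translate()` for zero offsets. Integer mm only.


translate([458, 237, 0]) cylinder(h = 13, r = 84);
translate([458, 237, 13]) cylinder(h = 218, r = 36);
translate([458, 237, 231]) cylinder(h = 13, r = 84);


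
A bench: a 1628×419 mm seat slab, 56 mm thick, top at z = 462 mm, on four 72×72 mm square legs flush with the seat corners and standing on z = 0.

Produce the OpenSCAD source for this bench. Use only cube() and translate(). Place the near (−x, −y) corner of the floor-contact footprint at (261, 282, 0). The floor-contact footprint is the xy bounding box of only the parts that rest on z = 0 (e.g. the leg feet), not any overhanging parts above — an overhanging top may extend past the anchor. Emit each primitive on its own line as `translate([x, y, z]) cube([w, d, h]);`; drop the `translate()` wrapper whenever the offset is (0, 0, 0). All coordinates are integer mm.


// leg_h = 462 − 56 = 406
translate([261, 282, 406]) cube([1628, 419, 56]);
translate([261, 282, 0]) cube([72, 72, 406]);
translate([261, 629, 0]) cube([72, 72, 406]);
translate([1817, 282, 0]) cube([72, 72, 406]);
translate([1817, 629, 0]) cube([72, 72, 406]);


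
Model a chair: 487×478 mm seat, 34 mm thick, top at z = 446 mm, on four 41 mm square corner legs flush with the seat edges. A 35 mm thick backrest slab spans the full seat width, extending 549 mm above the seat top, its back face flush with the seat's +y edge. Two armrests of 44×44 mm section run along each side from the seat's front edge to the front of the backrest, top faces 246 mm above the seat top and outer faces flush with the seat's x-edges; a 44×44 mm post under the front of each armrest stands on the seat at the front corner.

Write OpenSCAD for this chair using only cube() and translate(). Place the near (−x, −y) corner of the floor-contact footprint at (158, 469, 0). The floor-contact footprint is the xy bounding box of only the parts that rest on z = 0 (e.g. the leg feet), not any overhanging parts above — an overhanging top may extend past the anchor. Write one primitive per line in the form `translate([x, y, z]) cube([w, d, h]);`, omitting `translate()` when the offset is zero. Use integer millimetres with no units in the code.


translate([158, 469, 412]) cube([487, 478, 34]);
translate([158, 469, 0]) cube([41, 41, 412]);
translate([604, 469, 0]) cube([41, 41, 412]);
translate([158, 906, 0]) cube([41, 41, 412]);
translate([604, 906, 0]) cube([41, 41, 412]);
translate([158, 912, 446]) cube([487, 35, 549]);
translate([158, 469, 648]) cube([44, 443, 44]);
translate([601, 469, 648]) cube([44, 443, 44]);
translate([158, 469, 446]) cube([44, 44, 202]);
translate([601, 469, 446]) cube([44, 44, 202]);


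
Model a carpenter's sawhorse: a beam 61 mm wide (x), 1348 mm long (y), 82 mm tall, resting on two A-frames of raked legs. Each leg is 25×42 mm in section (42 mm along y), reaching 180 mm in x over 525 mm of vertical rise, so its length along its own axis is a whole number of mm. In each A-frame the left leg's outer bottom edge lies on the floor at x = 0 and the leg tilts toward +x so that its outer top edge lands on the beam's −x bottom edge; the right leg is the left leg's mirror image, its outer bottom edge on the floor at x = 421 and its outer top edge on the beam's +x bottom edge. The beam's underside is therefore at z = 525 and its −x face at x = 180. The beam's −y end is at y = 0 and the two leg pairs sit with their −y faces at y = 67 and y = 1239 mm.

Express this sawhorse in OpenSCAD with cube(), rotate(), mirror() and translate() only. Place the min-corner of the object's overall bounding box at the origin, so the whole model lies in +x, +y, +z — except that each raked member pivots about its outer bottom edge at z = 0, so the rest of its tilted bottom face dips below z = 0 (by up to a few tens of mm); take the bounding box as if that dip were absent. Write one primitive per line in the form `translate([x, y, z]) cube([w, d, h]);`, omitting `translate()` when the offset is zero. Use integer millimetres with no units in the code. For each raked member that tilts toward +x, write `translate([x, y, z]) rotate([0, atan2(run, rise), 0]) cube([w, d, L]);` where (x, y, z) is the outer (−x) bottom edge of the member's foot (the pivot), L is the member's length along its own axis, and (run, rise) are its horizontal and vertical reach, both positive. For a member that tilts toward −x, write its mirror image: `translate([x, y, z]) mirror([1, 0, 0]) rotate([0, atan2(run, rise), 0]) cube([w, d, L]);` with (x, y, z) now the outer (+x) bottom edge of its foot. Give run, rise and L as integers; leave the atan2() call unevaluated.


// leg length = √(180² + 525²) = 555
// right-leg outer foot x = 2·180 + 61 = 421
// beam min-corner = (180, 0, 525)
translate([180, 0, 525]) cube([61, 1348, 82]);
translate([0, 67, 0]) rotate([0, atan2(180, 525), 0]) cube([25, 42, 555]);
translate([421, 67, 0]) mirror([1, 0, 0]) rotate([0, atan2(180, 525), 0]) cube([25, 42, 555]);
translate([0, 1239, 0]) rotate([0, atan2(180, 525), 0]) cube([25, 42, 555]);
translate([421, 1239, 0]) mirror([1, 0, 0]) rotate([0, atan2(180, 525), 0]) cube([25, 42, 555]);


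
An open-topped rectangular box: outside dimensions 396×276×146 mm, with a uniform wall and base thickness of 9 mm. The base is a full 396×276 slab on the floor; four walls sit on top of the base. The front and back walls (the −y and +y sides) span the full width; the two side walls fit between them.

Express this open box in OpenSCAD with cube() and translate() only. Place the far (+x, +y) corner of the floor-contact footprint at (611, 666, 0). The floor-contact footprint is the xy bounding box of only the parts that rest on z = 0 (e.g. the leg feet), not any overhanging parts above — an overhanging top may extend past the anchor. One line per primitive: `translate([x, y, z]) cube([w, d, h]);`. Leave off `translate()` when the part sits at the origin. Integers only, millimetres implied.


translate([215, 390, 0]) cube([396, 276, 9]);
translate([215, 390, 9]) cube([396, 9, 137]);
translate([215, 657, 9]) cube([396, 9, 137]);
translate([215, 399, 9]) cube([9, 258, 137]);
translate([602, 399, 9]) cube([9, 258, 137]);


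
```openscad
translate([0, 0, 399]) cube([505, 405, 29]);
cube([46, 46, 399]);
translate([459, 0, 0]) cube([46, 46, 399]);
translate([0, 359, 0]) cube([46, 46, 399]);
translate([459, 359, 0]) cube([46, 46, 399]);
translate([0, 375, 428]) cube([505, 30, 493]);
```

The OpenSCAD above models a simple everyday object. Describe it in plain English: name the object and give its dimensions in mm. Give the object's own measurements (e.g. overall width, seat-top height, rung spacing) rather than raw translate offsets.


A chair. The seat is a 505×405×29 mm slab with its top at z = 428 mm, on four 46×46 mm corner legs (flush with the seat edges, standing on z = 0). A flat backrest 30 mm thick, 493 mm tall, spans the full seat width and rises from the seat top along its +y edge, rear face flush with the rear of the seat.


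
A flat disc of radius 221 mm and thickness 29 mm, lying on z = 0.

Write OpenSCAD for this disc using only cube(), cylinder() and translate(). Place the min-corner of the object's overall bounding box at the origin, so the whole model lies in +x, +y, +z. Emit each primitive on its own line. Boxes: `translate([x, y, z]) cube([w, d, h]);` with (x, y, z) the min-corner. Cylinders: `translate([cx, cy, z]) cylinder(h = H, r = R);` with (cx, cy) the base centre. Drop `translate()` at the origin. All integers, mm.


translate([221, 221, 0]) cylinder(h = 29, r = 221);


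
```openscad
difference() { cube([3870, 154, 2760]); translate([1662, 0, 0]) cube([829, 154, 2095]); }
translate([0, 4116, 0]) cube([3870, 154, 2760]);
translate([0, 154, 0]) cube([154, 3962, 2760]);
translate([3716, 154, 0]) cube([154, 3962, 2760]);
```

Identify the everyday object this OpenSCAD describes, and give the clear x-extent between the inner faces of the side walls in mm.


A single room. The interior width is 3562 mm.

Four walls enclosing a rectangle with a door in the front wall — a room. Outside width 3870 minus two 154 mm walls gives 3562 mm.


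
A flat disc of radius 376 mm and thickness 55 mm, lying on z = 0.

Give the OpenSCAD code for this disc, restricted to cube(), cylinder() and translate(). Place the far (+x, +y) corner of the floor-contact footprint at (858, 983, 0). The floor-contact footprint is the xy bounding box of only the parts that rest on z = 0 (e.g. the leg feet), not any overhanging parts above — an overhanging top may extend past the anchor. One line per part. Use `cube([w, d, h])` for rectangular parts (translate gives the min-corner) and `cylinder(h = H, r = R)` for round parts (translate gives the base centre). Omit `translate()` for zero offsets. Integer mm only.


translate([482, 607, 0]) cylinder(h = 55, r = 376);


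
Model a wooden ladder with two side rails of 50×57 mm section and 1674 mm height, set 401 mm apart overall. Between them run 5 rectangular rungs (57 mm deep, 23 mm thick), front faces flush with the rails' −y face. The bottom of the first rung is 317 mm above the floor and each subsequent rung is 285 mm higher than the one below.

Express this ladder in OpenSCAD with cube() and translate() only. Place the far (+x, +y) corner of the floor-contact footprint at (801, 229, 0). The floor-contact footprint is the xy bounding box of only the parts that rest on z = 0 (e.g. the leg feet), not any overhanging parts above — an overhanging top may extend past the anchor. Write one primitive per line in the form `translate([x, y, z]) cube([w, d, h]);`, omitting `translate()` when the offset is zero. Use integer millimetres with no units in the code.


translate([400, 172, 0]) cube([50, 57, 1674]);
translate([751, 172, 0]) cube([50, 57, 1674]);
translate([450, 172, 317]) cube([301, 57, 23]);
translate([450, 172, 602]) cube([301, 57, 23]);
translate([450, 172, 887]) cube([301, 57, 23]);
translate([450, 172, 1172]) cube([301, 57, 23]);
translate([450, 172, 1457]) cube([301, 57, 23]);


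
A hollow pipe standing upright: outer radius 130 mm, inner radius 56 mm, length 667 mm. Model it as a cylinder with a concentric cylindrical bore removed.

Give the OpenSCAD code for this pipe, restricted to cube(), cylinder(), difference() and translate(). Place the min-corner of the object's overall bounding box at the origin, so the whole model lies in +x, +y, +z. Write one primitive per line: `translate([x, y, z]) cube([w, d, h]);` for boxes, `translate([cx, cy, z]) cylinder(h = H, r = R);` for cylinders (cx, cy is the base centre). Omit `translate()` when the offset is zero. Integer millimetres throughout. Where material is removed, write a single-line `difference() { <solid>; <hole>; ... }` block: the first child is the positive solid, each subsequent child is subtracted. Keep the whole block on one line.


difference() { translate([130, 130, 0]) cylinder(h = 667, r = 130); translate([130, 130, 0]) cylinder(h = 667, r = 56); }


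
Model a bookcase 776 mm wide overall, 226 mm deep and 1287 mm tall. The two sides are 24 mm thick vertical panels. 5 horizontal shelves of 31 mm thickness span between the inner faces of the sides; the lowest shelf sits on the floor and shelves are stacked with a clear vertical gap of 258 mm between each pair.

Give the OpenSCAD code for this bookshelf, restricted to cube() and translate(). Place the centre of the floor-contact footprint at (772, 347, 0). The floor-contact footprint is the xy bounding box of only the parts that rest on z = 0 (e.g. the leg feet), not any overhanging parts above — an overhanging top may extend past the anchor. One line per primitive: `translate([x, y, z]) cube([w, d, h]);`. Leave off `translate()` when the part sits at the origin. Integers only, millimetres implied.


translate([384, 234, 0]) cube([24, 226, 1287]);
translate([1136, 234, 0]) cube([24, 226, 1287]);
translate([408, 234, 0]) cube([728, 226, 31]);
translate([408, 234, 289]) cube([728, 226, 31]);
translate([408, 234, 578]) cube([728, 226, 31]);
translate([408, 234, 867]) cube([728, 226, 31]);
translate([408, 234, 1156]) cube([728, 226, 31]);


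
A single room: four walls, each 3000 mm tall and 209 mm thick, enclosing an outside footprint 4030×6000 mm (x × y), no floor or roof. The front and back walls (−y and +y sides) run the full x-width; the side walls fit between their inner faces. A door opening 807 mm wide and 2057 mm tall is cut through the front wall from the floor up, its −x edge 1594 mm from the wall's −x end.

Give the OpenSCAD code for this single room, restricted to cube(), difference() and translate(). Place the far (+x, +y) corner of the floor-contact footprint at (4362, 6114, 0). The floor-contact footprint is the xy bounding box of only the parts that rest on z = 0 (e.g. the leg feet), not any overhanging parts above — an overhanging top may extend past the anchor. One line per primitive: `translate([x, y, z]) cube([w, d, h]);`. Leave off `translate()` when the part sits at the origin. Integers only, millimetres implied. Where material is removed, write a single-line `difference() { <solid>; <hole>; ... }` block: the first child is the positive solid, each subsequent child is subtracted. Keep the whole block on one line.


difference() { translate([332, 114, 0]) cube([4030, 209, 3000]); translate([1926, 114, 0]) cube([807, 209, 2057]); }
translate([332, 5905, 0]) cube([4030, 209, 3000]);
translate([332, 323, 0]) cube([209, 5582, 3000]);
translate([4153, 323, 0]) cube([209, 5582, 3000]);
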